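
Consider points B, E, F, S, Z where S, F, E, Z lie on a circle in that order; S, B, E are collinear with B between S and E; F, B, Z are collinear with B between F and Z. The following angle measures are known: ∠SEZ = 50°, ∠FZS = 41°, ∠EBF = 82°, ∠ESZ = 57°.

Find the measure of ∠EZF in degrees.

∠EZF = 32°

1. ∠SFZ = 50°  [same arc SZ]
2. ∠FES = 41°  [same arc SF]
3. ∠FSZ = 89°  [△SFZ]
4. ∠EFZ = 57°  [△FBE]
5. ∠FEZ = 91°  [cyclic SFEZ, opposite ∠S+∠E]
6. ∠EZF = 32°  [△FEZ]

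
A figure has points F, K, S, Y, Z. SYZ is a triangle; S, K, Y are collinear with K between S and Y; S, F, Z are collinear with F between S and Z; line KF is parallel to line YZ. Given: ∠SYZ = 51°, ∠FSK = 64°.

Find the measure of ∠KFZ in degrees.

1. ∠FKS = 51°  [KF∥YZ, corresponding at K]
2. ∠KFS = 65°  [△SKF]
3. ∠KFZ = 115°  [linear pair at F on SZ]

∠KFZ = 115°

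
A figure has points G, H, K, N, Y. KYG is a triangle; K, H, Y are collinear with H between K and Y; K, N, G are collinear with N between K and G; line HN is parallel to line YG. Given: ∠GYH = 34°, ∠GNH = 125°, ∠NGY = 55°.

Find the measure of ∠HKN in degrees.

∠HKN = 91°

1. ∠GYK = 34°  [H on ray YK]
2. ∠HNK = 55°  [linear pair at N on KG]
3. ∠KHN = 34°  [HN∥YG, corresponding at H]
4. ∠HKN = 91°  [△KHN]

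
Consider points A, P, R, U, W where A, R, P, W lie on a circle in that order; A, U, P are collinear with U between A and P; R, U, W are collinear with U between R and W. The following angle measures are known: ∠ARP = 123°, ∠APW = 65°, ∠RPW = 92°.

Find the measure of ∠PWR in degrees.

∠PWR = 30°

1. ∠AWP = 57°  [cyclic ARPW, opposite ∠R+∠W]
2. ∠PAW = 58°  [△APW]
3. ∠PRW = 58°  [same arc PW]
4. ∠PWR = 30°  [△RPW]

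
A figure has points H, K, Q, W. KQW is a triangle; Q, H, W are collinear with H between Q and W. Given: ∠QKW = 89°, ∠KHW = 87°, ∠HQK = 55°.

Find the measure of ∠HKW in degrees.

1. ∠KQW = 55°  [H on ray QW]
2. ∠KWQ = 36°  [△KQW]
3. ∠HWK = 36°  [H on ray WQ]
4. ∠HKW = 57°  [△KHW]

∠HKW = 57°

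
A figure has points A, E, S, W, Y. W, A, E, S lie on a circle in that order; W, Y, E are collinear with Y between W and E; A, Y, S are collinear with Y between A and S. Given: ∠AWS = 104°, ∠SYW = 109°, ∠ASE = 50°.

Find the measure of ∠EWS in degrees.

∠EWS = 54°

1. ∠AES = 76°  [cyclic WAES, opposite ∠W+∠E]
2. ∠EAS = 54°  [△AES]
3. ∠EWS = 54°  [same arc ES]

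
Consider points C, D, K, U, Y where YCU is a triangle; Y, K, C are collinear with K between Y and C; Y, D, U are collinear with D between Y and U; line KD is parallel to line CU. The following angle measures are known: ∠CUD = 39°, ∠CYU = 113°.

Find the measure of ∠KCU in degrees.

∠KCU = 28°

1. ∠CUY = 39°  [D on ray UY]
2. ∠UCY = 28°  [△YCU]
3. ∠KCU = 28°  [K on ray CY]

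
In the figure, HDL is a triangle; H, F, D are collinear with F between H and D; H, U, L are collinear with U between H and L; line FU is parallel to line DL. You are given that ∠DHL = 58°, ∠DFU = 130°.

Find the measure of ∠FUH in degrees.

∠FUH = 72°

1. ∠FHU = 58°  [F on HD, U on HL]
2. ∠HFU = 50°  [linear pair at F on HD]
3. ∠FUH = 72°  [△HFU]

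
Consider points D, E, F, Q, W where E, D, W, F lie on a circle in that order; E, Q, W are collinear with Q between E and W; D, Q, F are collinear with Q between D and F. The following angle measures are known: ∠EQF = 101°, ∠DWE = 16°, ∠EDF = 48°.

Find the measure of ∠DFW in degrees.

∠DFW = 53°

1. ∠FQW = 79°  [linear pair at Q on EW]
2. ∠EWF = 48°  [same arc EF]
3. ∠DFW = 53°  [△WQF]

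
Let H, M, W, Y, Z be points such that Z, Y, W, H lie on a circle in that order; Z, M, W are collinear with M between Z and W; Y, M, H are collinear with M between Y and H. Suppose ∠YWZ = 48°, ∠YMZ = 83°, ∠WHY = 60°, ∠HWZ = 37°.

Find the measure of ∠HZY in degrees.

∠HZY = 95°

1. ∠YHZ = 48°  [same arc ZY]
2. ∠HYZ = 37°  [same arc ZH]
3. ∠HZY = 95°  [△ZYH]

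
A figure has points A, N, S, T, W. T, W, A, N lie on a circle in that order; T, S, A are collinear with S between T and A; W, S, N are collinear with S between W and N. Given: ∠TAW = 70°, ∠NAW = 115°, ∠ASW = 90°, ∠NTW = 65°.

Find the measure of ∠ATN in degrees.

1. ∠TNW = 70°  [same arc TW]
2. ∠NST = 90°  [vertical angles at S]
3. ∠ATN = 20°  [△TSN]

∠ATN = 20°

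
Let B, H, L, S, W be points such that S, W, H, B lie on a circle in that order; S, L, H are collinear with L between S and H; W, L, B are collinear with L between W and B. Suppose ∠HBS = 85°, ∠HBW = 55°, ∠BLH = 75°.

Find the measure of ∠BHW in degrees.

1. ∠HWS = 95°  [cyclic SWHB, opposite ∠W+∠B]
2. ∠HSW = 55°  [same arc WH]
3. ∠SLW = 75°  [vertical angles at L]
4. ∠SHW = 30°  [△SWH]
5. ∠HLW = 105°  [linear pair at L on SH]
6. ∠BWH = 45°  [△WLH]
7. ∠BHW = 80°  [△WHB]

∠BHW = 80°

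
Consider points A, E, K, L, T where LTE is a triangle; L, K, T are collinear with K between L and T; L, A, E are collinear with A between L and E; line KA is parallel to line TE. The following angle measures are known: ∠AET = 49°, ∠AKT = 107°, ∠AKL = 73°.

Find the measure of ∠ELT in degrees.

1. ∠LET = 49°  [A on ray EL]
2. ∠ETL = 73°  [KA∥TE, corresponding at K]
3. ∠ELT = 58°  [△LTE]

∠ELT = 58°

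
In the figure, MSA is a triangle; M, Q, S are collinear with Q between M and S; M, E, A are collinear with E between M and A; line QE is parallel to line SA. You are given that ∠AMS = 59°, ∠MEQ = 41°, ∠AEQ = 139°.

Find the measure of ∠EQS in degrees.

1. ∠EMQ = 59°  [Q on MS, E on MA]
2. ∠EQM = 80°  [△MQE]
3. ∠EQS = 100°  [linear pair at Q on MS]

∠EQS = 100°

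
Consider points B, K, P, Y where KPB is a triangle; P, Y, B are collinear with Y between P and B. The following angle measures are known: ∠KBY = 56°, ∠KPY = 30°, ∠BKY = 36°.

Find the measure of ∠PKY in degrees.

1. ∠BYK = 88°  [△KYB]
2. ∠KYP = 92°  [linear pair at Y on PB]
3. ∠PKY = 58°  [△KPY]

∠PKY = 58°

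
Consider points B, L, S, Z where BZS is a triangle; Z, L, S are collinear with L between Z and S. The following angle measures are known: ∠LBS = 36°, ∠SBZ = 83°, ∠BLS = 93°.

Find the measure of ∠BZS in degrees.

1. ∠BSL = 51°  [△BLS]
2. ∠BSZ = 51°  [L on ray SZ]
3. ∠BZS = 46°  [△BZS]

∠BZS = 46°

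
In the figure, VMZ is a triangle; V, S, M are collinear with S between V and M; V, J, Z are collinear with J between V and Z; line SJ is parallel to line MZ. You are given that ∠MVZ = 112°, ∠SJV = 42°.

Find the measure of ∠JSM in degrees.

∠JSM = 154°

1. ∠JVS = 112°  [S on VM, J on VZ]
2. ∠JSV = 26°  [△VSJ]
3. ∠JSM = 154°  [linear pair at S on VM]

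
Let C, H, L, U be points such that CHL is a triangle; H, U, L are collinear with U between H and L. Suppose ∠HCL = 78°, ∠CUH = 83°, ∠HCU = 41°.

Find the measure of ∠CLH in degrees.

1. ∠CHU = 56°  [△CHU]
2. ∠CHL = 56°  [U on ray HL]
3. ∠CLH = 46°  [△CHL]

∠CLH = 46°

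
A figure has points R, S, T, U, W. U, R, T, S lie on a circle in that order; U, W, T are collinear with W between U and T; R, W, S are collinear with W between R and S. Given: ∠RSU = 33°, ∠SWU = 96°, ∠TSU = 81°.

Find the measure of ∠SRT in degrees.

∠SRT = 51°

1. ∠RTU = 33°  [same arc UR]
2. ∠RWT = 96°  [vertical angles at W]
3. ∠SRT = 51°  [△RWT]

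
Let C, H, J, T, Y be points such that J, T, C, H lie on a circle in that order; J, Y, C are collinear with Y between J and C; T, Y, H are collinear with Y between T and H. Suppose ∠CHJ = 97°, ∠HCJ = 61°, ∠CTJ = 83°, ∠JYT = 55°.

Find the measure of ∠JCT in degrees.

1. ∠CJH = 22°  [△JCH]
2. ∠CYT = 125°  [linear pair at Y on JC]
3. ∠CTH = 22°  [same arc CH]
4. ∠JCT = 33°  [△TYC]

∠JCT = 33°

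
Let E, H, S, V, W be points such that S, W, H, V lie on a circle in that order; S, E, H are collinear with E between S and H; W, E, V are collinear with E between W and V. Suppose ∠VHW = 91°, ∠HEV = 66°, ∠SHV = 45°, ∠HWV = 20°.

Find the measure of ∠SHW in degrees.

1. ∠VSW = 89°  [cyclic SWHV, opposite ∠S+∠H]
2. ∠SWV = 45°  [same arc SV]
3. ∠SVW = 46°  [△SWV]
4. ∠SHW = 46°  [same arc SW]

∠SHW = 46°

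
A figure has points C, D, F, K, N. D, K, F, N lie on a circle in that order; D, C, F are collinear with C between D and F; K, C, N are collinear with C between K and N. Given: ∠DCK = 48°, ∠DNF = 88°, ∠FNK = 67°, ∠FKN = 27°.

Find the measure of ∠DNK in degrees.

1. ∠FCN = 48°  [vertical angles at C]
2. ∠FDN = 27°  [same arc FN]
3. ∠DCN = 132°  [linear pair at C on DF]
4. ∠DNK = 21°  [△DCN]

∠DNK = 21°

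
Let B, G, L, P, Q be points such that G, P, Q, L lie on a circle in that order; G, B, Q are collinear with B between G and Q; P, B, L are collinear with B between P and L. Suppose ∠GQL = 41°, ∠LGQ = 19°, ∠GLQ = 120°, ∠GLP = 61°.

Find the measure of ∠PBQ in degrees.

1. ∠LPQ = 19°  [same arc QL]
2. ∠GQP = 61°  [same arc GP]
3. ∠PBQ = 100°  [△PBQ]

∠PBQ = 100°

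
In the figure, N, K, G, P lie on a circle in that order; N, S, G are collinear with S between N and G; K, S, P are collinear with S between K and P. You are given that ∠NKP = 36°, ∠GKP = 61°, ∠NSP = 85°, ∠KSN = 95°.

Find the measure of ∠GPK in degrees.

1. ∠NGP = 36°  [same arc NP]
2. ∠GSP = 95°  [linear pair at S on NG]
3. ∠GPK = 49°  [△GSP]

∠GPK = 49°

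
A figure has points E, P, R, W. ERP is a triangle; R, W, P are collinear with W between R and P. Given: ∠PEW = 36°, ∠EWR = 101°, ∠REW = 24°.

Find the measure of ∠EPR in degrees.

1. ∠EWP = 79°  [linear pair at W on RP]
2. ∠EPW = 65°  [△EWP]
3. ∠EPR = 65°  [W on ray PR]

∠EPR = 65°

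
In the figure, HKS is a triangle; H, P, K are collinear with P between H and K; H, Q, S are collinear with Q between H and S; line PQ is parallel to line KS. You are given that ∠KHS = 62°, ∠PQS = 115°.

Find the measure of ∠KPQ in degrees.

1. ∠PHQ = 62°  [P on HK, Q on HS]
2. ∠HQP = 65°  [linear pair at Q on HS]
3. ∠HPQ = 53°  [△HPQ]
4. ∠KPQ = 127°  [linear pair at P on HK]

∠KPQ = 127°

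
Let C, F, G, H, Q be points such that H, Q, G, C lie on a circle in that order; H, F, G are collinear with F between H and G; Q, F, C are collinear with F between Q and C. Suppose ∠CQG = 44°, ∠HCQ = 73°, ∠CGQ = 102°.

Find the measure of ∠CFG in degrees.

1. ∠CHG = 44°  [same arc GC]
2. ∠CFH = 63°  [△HFC]
3. ∠CFG = 117°  [linear pair at F on HG]

∠CFG = 117°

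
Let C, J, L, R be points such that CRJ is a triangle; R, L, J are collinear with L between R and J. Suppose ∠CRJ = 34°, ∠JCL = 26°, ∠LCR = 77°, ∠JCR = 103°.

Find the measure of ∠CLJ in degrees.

∠CLJ = 111°

1. ∠CRL = 34°  [L on ray RJ]
2. ∠CLR = 69°  [△CRL]
3. ∠CLJ = 111°  [linear pair at L on RJ]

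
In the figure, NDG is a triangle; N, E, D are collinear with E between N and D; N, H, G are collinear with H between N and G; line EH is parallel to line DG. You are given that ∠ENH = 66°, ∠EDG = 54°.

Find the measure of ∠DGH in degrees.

1. ∠DNG = 66°  [E on ND, H on NG]
2. ∠GDN = 54°  [E on ray DN]
3. ∠DGN = 60°  [△NDG]
4. ∠DGH = 60°  [H on ray GN]

∠DGH = 60°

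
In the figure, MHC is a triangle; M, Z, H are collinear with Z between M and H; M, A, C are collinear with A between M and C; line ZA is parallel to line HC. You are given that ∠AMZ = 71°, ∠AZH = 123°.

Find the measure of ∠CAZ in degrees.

1. ∠AZM = 57°  [linear pair at Z on MH]
2. ∠MAZ = 52°  [△MZA]
3. ∠CAZ = 128°  [linear pair at A on MC]

∠CAZ = 128°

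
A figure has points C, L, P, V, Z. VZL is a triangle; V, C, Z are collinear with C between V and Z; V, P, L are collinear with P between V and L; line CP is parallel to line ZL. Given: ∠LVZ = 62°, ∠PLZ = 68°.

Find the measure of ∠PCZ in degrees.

1. ∠VLZ = 68°  [P on ray LV]
2. ∠LZV = 50°  [△VZL]
3. ∠PCV = 50°  [CP∥ZL, corresponding at C]
4. ∠PCZ = 130°  [linear pair at C on VZ]

∠PCZ = 130°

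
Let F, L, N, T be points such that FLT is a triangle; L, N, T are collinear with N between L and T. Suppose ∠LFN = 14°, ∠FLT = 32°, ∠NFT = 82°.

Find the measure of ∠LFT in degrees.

1. ∠FLN = 32°  [N on ray LT]
2. ∠FNL = 134°  [△FLN]
3. ∠FNT = 46°  [linear pair at N on LT]
4. ∠FTN = 52°  [△FNT]
5. ∠FTL = 52°  [N on ray TL]
6. ∠LFT = 96°  [△FLT]

∠LFT = 96°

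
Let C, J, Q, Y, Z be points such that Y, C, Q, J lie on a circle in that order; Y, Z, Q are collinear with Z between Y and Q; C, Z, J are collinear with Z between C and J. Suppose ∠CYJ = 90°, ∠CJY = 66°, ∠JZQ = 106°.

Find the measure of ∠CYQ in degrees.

∠CYQ = 50°

1. ∠JCY = 24°  [△YCJ]
2. ∠CZY = 106°  [vertical angles at Z]
3. ∠CYQ = 50°  [△YZC]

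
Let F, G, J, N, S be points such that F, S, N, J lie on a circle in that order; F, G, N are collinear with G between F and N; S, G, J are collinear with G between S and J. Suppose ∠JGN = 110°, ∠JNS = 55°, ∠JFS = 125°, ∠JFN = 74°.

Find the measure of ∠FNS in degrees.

∠FNS = 36°

1. ∠FGS = 110°  [vertical angles at G]
2. ∠JSN = 74°  [same arc NJ]
3. ∠NGS = 70°  [linear pair at G on FN]
4. ∠FNS = 36°  [△SGN]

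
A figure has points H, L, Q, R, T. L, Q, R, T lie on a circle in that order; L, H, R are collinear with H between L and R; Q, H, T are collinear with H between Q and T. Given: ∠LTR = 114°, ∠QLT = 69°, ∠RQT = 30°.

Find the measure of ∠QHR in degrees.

∠QHR = 75°

1. ∠LQR = 66°  [cyclic LQRT, opposite ∠Q+∠T]
2. ∠QRT = 111°  [cyclic LQRT, opposite ∠L+∠R]
3. ∠QTR = 39°  [△QRT]
4. ∠QLR = 39°  [same arc QR]
5. ∠LRQ = 75°  [△LQR]
6. ∠QHR = 75°  [△QHR]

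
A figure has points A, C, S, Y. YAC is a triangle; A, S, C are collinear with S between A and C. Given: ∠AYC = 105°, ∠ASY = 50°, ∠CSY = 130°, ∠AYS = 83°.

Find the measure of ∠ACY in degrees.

∠ACY = 28°

1. ∠SAY = 47°  [△YAS]
2. ∠CAY = 47°  [S on ray AC]
3. ∠ACY = 28°  [△YAC]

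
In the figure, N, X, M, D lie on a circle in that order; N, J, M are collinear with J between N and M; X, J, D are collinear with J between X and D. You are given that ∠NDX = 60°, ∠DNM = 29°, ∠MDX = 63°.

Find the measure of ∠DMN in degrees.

∠DMN = 28°

1. ∠DJN = 91°  [△NJD]
2. ∠DJM = 89°  [linear pair at J on NM]
3. ∠DMN = 28°  [△MJD]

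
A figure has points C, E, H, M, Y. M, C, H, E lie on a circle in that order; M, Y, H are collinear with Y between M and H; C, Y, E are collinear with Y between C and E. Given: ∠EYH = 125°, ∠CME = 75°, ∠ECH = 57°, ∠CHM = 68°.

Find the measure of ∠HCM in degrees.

1. ∠CHE = 105°  [cyclic MCHE, opposite ∠M+∠H]
2. ∠CEH = 18°  [△CHE]
3. ∠CMH = 18°  [same arc CH]
4. ∠HCM = 94°  [△MCH]

∠HCM = 94°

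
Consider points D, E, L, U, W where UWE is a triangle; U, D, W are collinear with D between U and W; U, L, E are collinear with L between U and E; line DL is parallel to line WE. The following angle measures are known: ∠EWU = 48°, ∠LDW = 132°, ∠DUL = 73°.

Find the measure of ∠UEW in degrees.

∠UEW = 59°

1. ∠LDU = 48°  [DL∥WE, corresponding at D]
2. ∠DLU = 59°  [△UDL]
3. ∠UEW = 59°  [DL∥WE, corresponding at L]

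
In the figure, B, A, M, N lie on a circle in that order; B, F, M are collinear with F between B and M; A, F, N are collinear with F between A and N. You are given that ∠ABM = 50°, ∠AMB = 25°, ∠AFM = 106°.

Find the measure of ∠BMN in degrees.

1. ∠BAM = 105°  [△BAM]
2. ∠ANB = 25°  [same arc BA]
3. ∠BFN = 106°  [vertical angles at F]
4. ∠BNM = 75°  [cyclic BAMN, opposite ∠A+∠N]
5. ∠MBN = 49°  [△BFN]
6. ∠BMN = 56°  [△BMN]

∠BMN = 56°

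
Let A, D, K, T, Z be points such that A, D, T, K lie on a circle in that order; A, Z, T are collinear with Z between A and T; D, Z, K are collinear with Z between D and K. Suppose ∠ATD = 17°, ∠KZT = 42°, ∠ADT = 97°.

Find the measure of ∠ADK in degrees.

1. ∠DAT = 66°  [△ADT]
2. ∠AZD = 42°  [vertical angles at Z]
3. ∠ADK = 72°  [△AZD]

∠ADK = 72°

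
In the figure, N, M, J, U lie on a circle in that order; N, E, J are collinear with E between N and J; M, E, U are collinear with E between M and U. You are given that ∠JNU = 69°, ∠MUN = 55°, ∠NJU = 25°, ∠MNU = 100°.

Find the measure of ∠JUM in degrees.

1. ∠JMU = 69°  [same arc JU]
2. ∠MJU = 80°  [cyclic NMJU, opposite ∠N+∠J]
3. ∠JUM = 31°  [△MJU]

∠JUM = 31°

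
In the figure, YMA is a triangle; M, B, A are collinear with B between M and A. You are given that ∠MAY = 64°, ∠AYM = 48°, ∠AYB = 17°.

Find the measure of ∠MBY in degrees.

∠MBY = 81°

1. ∠BAY = 64°  [B on ray AM]
2. ∠ABY = 99°  [△YBA]
3. ∠MBY = 81°  [linear pair at B on MA]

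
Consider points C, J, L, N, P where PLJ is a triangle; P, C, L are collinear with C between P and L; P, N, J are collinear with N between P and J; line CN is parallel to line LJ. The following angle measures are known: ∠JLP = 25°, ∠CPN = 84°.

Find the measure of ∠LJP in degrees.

∠LJP = 71°

1. ∠NCP = 25°  [CN∥LJ, corresponding at C]
2. ∠CNP = 71°  [△PCN]
3. ∠LJP = 71°  [CN∥LJ, corresponding at N]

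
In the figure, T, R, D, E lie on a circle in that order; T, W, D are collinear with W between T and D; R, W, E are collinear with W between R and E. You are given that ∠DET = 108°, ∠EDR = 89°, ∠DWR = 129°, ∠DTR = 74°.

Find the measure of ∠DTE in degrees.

1. ∠ETR = 91°  [cyclic TRDE, opposite ∠T+∠D]
2. ∠EWT = 129°  [vertical angles at W]
3. ∠RWT = 51°  [linear pair at W on TD]
4. ∠ERT = 55°  [△TWR]
5. ∠RET = 34°  [△TRE]
6. ∠DTE = 17°  [△TWE]

∠DTE = 17°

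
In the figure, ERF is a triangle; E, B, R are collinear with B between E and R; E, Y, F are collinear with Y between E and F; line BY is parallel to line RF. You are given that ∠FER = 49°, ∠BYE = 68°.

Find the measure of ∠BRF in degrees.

1. ∠BEY = 49°  [B on ER, Y on EF]
2. ∠EBY = 63°  [△EBY]
3. ∠RBY = 117°  [linear pair at B on ER]
4. ∠BRF = 63°  [BY∥RF, co-interior at R–B]

∠BRF = 63°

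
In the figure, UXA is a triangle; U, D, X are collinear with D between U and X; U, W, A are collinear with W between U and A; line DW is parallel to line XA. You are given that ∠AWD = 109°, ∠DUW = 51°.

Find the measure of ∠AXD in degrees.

1. ∠DWU = 71°  [linear pair at W on UA]
2. ∠UDW = 58°  [△UDW]
3. ∠WDX = 122°  [linear pair at D on UX]
4. ∠AXD = 58°  [DW∥XA, co-interior at X–D]

∠AXD = 58°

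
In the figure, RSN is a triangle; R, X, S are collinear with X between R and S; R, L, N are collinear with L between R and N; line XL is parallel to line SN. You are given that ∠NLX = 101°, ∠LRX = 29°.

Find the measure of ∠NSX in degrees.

∠NSX = 72°

1. ∠RLX = 79°  [linear pair at L on RN]
2. ∠LXR = 72°  [△RXL]
3. ∠LXS = 108°  [linear pair at X on RS]
4. ∠NSX = 72°  [XL∥SN, co-interior at S–X]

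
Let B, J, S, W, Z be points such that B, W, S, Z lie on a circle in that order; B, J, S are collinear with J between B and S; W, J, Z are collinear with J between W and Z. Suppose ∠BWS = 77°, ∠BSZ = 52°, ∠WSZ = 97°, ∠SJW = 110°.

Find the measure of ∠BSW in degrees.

∠BSW = 45°

1. ∠BWZ = 52°  [same arc BZ]
2. ∠WBZ = 83°  [cyclic BWSZ, opposite ∠B+∠S]
3. ∠BZW = 45°  [△BWZ]
4. ∠BSW = 45°  [same arc BW]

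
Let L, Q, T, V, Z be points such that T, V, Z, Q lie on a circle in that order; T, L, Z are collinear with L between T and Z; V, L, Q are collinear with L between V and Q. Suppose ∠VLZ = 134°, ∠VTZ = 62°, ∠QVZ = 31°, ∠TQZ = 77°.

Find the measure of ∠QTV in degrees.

1. ∠QLT = 134°  [vertical angles at L]
2. ∠TLV = 46°  [linear pair at L on TZ]
3. ∠QVT = 72°  [△TLV]
4. ∠QTZ = 31°  [same arc ZQ]
5. ∠TQV = 15°  [△TLQ]
6. ∠QTV = 93°  [△TVQ]

∠QTV = 93°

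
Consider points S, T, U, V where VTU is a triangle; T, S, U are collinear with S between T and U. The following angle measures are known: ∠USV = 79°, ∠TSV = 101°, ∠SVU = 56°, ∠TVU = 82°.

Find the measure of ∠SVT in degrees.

∠SVT = 26°

1. ∠SUV = 45°  [△VSU]
2. ∠TUV = 45°  [S on ray UT]
3. ∠UTV = 53°  [△VTU]
4. ∠STV = 53°  [S on ray TU]
5. ∠SVT = 26°  [△VTS]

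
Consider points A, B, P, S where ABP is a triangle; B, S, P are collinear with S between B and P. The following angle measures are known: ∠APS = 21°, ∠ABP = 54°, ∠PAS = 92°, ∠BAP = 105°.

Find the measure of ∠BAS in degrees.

∠BAS = 13°

1. ∠ASP = 67°  [△ASP]
2. ∠ABS = 54°  [S on ray BP]
3. ∠ASB = 113°  [linear pair at S on BP]
4. ∠BAS = 13°  [△ABS]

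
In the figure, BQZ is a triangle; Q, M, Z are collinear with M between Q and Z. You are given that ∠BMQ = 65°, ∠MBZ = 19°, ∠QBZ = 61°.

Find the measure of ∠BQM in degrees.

1. ∠BMZ = 115°  [linear pair at M on QZ]
2. ∠BZM = 46°  [△BMZ]
3. ∠BZQ = 46°  [M on ray ZQ]
4. ∠BQZ = 73°  [△BQZ]
5. ∠BQM = 73°  [M on ray QZ]

∠BQM = 73°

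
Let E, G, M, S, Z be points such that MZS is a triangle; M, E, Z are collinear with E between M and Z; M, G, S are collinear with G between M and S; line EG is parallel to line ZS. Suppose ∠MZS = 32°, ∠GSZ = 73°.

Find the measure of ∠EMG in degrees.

1. ∠MSZ = 73°  [G on ray SM]
2. ∠SMZ = 75°  [△MZS]
3. ∠EMG = 75°  [E on MZ, G on MS]

∠EMG = 75°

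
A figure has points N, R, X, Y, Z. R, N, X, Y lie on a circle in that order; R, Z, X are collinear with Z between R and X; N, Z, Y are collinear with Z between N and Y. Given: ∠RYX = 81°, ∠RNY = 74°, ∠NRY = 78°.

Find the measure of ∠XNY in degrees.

∠XNY = 25°

1. ∠RXY = 74°  [same arc RY]
2. ∠XRY = 25°  [△RXY]
3. ∠XNY = 25°  [same arc XY]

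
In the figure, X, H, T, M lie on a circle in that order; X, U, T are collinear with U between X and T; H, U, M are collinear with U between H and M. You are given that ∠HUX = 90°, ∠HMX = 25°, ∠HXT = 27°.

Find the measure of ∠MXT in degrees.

∠MXT = 65°

1. ∠MUT = 90°  [vertical angles at U]
2. ∠MUX = 90°  [linear pair at U on XT]
3. ∠MXT = 65°  [△XUM]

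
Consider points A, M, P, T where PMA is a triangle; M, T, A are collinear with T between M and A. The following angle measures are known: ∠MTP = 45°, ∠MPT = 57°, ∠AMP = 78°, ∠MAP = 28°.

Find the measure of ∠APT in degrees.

∠APT = 17°

1. ∠ATP = 135°  [linear pair at T on MA]
2. ∠PAT = 28°  [T on ray AM]
3. ∠APT = 17°  [△PTA]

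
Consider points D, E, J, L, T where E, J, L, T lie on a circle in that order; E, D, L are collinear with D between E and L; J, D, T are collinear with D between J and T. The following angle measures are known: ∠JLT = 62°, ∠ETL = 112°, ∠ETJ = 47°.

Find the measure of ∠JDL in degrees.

∠JDL = 80°

1. ∠JET = 118°  [cyclic EJLT, opposite ∠E+∠L]
2. ∠EJL = 68°  [cyclic EJLT, opposite ∠J+∠T]
3. ∠ELJ = 47°  [same arc EJ]
4. ∠EJT = 15°  [△EJT]
5. ∠JEL = 65°  [△EJL]
6. ∠EDJ = 100°  [△EDJ]
7. ∠JDL = 80°  [linear pair at D on EL]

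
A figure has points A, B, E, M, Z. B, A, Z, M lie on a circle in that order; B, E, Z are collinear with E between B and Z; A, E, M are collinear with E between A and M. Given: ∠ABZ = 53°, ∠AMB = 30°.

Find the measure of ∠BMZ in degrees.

∠BMZ = 83°

1. ∠AZB = 30°  [same arc BA]
2. ∠BAZ = 97°  [△BAZ]
3. ∠BMZ = 83°  [cyclic BAZM, opposite ∠A+∠M]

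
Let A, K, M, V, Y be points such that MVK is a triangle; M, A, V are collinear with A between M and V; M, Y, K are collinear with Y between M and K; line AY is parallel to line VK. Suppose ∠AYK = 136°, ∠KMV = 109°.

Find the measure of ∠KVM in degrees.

∠KVM = 27°

1. ∠AYM = 44°  [linear pair at Y on MK]
2. ∠AMY = 109°  [A on MV, Y on MK]
3. ∠MAY = 27°  [△MAY]
4. ∠KVM = 27°  [AY∥VK, corresponding at A]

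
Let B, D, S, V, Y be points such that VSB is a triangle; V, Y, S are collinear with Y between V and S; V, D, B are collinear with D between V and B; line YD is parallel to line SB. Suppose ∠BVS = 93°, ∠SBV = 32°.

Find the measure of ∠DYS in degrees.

1. ∠BSV = 55°  [△VSB]
2. ∠DYV = 55°  [YD∥SB, corresponding at Y]
3. ∠DYS = 125°  [linear pair at Y on VS]

∠DYS = 125°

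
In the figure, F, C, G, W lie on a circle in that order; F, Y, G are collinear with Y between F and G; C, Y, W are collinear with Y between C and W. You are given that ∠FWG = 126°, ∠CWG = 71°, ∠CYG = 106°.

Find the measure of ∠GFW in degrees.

∠GFW = 19°

1. ∠FCG = 54°  [cyclic FCGW, opposite ∠C+∠W]
2. ∠CFG = 71°  [same arc CG]
3. ∠FYW = 106°  [vertical angles at Y]
4. ∠CGF = 55°  [△FCG]
5. ∠CWF = 55°  [same arc FC]
6. ∠GFW = 19°  [△FYW]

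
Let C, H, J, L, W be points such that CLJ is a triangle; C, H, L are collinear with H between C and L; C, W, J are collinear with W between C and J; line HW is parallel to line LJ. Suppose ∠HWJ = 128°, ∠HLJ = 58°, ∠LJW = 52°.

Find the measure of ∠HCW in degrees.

1. ∠CLJ = 58°  [H on ray LC]
2. ∠CJL = 52°  [W on ray JC]
3. ∠JCL = 70°  [△CLJ]
4. ∠HCW = 70°  [H on CL, W on CJ]

∠HCW = 70°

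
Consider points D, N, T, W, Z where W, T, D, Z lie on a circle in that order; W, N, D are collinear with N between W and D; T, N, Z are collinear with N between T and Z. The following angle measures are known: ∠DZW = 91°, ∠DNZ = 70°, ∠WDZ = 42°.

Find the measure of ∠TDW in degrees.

1. ∠DWZ = 47°  [△WDZ]
2. ∠TNW = 70°  [vertical angles at N]
3. ∠DTZ = 47°  [same arc DZ]
4. ∠DNT = 110°  [linear pair at N on WD]
5. ∠TDW = 23°  [△TND]

∠TDW = 23°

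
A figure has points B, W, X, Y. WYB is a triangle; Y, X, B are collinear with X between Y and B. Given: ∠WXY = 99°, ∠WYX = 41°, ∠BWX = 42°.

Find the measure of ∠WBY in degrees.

1. ∠BXW = 81°  [linear pair at X on YB]
2. ∠WBX = 57°  [△WXB]
3. ∠WBY = 57°  [X on ray BY]

∠WBY = 57°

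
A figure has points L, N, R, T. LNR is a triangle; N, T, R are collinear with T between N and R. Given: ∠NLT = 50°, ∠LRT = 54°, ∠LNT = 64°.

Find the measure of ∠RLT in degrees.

1. ∠LTN = 66°  [△LNT]
2. ∠LTR = 114°  [linear pair at T on NR]
3. ∠RLT = 12°  [△LTR]

∠RLT = 12°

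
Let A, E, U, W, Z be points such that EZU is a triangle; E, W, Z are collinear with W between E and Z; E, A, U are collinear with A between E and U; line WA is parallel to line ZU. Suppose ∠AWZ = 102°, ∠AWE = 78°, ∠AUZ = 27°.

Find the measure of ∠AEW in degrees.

1. ∠EZU = 78°  [WA∥ZU, corresponding at W]
2. ∠EUZ = 27°  [A on ray UE]
3. ∠UEZ = 75°  [△EZU]
4. ∠AEW = 75°  [W on EZ, A on EU]

∠AEW = 75°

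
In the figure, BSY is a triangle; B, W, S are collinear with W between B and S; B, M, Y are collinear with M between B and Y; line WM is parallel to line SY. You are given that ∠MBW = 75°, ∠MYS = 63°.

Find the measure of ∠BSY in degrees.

∠BSY = 42°

1. ∠SBY = 75°  [W on BS, M on BY]
2. ∠BYS = 63°  [M on ray YB]
3. ∠BSY = 42°  [△BSY]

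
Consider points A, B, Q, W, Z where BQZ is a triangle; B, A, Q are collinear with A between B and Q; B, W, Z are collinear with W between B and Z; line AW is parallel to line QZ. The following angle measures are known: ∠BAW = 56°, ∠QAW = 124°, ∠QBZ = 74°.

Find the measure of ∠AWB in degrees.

1. ∠BQZ = 56°  [AW∥QZ, corresponding at A]
2. ∠BZQ = 50°  [△BQZ]
3. ∠AWB = 50°  [AW∥QZ, corresponding at W]

∠AWB = 50°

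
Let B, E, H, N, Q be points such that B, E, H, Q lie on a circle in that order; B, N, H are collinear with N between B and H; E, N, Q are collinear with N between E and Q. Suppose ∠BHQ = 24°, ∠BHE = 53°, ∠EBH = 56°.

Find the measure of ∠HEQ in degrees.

∠HEQ = 47°

1. ∠BEQ = 24°  [same arc BQ]
2. ∠BNE = 100°  [△BNE]
3. ∠ENH = 80°  [linear pair at N on BH]
4. ∠HEQ = 47°  [△ENH]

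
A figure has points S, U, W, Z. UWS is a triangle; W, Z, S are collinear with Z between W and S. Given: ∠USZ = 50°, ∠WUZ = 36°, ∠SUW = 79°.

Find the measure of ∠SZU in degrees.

∠SZU = 87°

1. ∠USW = 50°  [Z on ray SW]
2. ∠SWU = 51°  [△UWS]
3. ∠UWZ = 51°  [Z on ray WS]
4. ∠UZW = 93°  [△UWZ]
5. ∠SZU = 87°  [linear pair at Z on WS]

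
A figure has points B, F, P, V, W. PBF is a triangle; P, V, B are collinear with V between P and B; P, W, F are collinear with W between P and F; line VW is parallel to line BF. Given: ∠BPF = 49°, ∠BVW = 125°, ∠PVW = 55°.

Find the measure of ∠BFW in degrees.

∠BFW = 76°

1. ∠VPW = 49°  [V on PB, W on PF]
2. ∠PWV = 76°  [△PVW]
3. ∠FWV = 104°  [linear pair at W on PF]
4. ∠BFW = 76°  [VW∥BF, co-interior at F–W]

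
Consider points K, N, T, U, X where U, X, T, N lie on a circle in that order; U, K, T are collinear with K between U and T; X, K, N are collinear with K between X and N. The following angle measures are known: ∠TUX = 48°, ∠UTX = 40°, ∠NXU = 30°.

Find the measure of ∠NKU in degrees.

1. ∠TNX = 48°  [same arc XT]
2. ∠NTU = 30°  [same arc UN]
3. ∠NKT = 102°  [△TKN]
4. ∠NKU = 78°  [linear pair at K on UT]

∠NKU = 78°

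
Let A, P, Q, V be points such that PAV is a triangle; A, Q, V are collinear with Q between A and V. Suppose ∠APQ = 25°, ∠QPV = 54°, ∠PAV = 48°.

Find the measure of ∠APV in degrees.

∠APV = 79°

1. ∠PAQ = 48°  [Q on ray AV]
2. ∠AQP = 107°  [△PAQ]
3. ∠PQV = 73°  [linear pair at Q on AV]
4. ∠PVQ = 53°  [△PQV]
5. ∠AVP = 53°  [Q on ray VA]
6. ∠APV = 79°  [△PAV]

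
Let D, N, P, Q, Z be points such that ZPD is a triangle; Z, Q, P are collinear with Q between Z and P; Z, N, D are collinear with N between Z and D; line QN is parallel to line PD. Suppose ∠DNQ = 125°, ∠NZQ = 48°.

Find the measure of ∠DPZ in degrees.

1. ∠QNZ = 55°  [linear pair at N on ZD]
2. ∠NQZ = 77°  [△ZQN]
3. ∠DPZ = 77°  [QN∥PD, corresponding at Q]

∠DPZ = 77°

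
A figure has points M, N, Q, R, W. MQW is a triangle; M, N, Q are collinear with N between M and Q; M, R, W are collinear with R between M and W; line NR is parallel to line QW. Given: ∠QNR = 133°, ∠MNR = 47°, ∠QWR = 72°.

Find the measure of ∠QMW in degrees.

1. ∠MQW = 47°  [NR∥QW, corresponding at N]
2. ∠MWQ = 72°  [R on ray WM]
3. ∠QMW = 61°  [△MQW]

∠QMW = 61°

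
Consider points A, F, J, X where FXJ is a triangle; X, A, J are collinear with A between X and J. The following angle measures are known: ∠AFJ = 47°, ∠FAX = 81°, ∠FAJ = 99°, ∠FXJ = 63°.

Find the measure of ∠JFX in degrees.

1. ∠AJF = 34°  [△FAJ]
2. ∠FJX = 34°  [A on ray JX]
3. ∠JFX = 83°  [△FXJ]

∠JFX = 83°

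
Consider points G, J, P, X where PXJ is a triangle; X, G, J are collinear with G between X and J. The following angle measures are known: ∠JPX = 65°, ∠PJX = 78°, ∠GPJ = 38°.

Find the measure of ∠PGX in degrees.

∠PGX = 116°

1. ∠GJP = 78°  [G on ray JX]
2. ∠JGP = 64°  [△PGJ]
3. ∠PGX = 116°  [linear pair at G on XJ]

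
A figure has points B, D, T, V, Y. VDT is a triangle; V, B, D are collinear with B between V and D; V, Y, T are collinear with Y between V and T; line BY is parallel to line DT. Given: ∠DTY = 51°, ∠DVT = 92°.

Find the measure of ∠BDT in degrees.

1. ∠DTV = 51°  [Y on ray TV]
2. ∠TDV = 37°  [△VDT]
3. ∠BDT = 37°  [B on ray DV]

∠BDT = 37°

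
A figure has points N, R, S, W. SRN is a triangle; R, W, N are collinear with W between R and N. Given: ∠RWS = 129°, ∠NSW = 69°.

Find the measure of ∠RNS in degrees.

∠RNS = 60°

1. ∠NWS = 51°  [linear pair at W on RN]
2. ∠SNW = 60°  [△SWN]
3. ∠RNS = 60°  [W on ray NR]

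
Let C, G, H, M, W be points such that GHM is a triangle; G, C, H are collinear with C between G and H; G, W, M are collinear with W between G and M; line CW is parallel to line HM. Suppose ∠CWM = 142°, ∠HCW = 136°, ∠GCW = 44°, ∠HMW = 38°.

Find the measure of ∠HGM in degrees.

∠HGM = 98°

1. ∠CWG = 38°  [linear pair at W on GM]
2. ∠CGW = 98°  [△GCW]
3. ∠HGM = 98°  [C on GH, W on GM]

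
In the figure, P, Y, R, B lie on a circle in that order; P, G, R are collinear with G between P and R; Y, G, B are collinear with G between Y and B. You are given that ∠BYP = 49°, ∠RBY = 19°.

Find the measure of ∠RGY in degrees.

1. ∠RPY = 19°  [same arc YR]
2. ∠PGY = 112°  [△PGY]
3. ∠RGY = 68°  [linear pair at G on PR]

∠RGY = 68°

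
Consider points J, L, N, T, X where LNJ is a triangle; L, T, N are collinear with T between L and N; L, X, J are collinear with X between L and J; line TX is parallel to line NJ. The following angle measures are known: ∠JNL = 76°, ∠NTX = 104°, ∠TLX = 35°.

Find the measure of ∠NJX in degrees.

1. ∠LTX = 76°  [TX∥NJ, corresponding at T]
2. ∠LXT = 69°  [△LTX]
3. ∠JXT = 111°  [linear pair at X on LJ]
4. ∠NJX = 69°  [TX∥NJ, co-interior at J–X]

∠NJX = 69°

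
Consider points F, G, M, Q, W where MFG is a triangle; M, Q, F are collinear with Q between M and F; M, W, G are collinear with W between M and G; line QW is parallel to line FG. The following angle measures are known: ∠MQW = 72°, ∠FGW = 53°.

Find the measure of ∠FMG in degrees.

1. ∠GFM = 72°  [QW∥FG, corresponding at Q]
2. ∠FGM = 53°  [W on ray GM]
3. ∠FMG = 55°  [△MFG]

∠FMG = 55°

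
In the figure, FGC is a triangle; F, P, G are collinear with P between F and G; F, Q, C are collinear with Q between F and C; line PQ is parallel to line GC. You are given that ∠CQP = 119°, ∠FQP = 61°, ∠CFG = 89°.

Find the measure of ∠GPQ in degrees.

∠GPQ = 150°

1. ∠FCG = 61°  [PQ∥GC, corresponding at Q]
2. ∠CGF = 30°  [△FGC]
3. ∠FPQ = 30°  [PQ∥GC, corresponding at P]
4. ∠GPQ = 150°  [linear pair at P on FG]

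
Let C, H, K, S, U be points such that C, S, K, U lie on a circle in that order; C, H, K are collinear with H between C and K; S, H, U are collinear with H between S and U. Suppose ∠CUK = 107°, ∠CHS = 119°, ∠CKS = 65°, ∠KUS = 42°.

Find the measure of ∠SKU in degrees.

1. ∠KHS = 61°  [linear pair at H on CK]
2. ∠KSU = 54°  [△SHK]
3. ∠SKU = 84°  [△SKU]

∠SKU = 84°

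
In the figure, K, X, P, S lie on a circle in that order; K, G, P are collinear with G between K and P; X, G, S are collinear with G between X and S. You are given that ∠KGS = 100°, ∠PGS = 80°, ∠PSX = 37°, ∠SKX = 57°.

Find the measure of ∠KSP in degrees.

1. ∠KPS = 63°  [△PGS]
2. ∠SPX = 123°  [cyclic KXPS, opposite ∠K+∠P]
3. ∠PXS = 20°  [△XPS]
4. ∠PKS = 20°  [same arc PS]
5. ∠KSP = 97°  [△KPS]

∠KSP = 97°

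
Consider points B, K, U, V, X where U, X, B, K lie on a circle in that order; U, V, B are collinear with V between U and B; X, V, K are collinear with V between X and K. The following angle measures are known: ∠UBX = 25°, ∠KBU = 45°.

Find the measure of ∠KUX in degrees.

∠KUX = 110°

1. ∠UKX = 25°  [same arc UX]
2. ∠KXU = 45°  [same arc UK]
3. ∠KUX = 110°  [△UXK]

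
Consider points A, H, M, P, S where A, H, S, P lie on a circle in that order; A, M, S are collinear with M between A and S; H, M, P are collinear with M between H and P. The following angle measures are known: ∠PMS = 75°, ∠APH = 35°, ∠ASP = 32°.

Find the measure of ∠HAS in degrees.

1. ∠AMH = 75°  [vertical angles at M]
2. ∠AHP = 32°  [same arc AP]
3. ∠HAS = 73°  [△AMH]

∠HAS = 73°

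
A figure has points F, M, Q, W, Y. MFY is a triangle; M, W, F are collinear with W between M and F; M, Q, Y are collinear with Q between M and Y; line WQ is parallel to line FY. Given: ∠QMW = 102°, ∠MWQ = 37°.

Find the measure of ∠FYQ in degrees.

1. ∠MQW = 41°  [△MWQ]
2. ∠WQY = 139°  [linear pair at Q on MY]
3. ∠FYQ = 41°  [WQ∥FY, co-interior at Y–Q]

∠FYQ = 41°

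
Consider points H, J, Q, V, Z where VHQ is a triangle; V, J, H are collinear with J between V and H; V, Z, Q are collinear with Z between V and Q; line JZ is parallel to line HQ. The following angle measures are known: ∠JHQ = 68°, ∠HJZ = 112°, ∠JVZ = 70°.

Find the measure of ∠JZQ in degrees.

1. ∠VJZ = 68°  [linear pair at J on VH]
2. ∠JZV = 42°  [△VJZ]
3. ∠JZQ = 138°  [linear pair at Z on VQ]

∠JZQ = 138°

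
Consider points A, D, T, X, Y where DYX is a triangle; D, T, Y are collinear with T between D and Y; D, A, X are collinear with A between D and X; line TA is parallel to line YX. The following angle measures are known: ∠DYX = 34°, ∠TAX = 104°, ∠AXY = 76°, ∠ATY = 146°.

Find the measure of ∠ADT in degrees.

∠ADT = 70°

1. ∠ATD = 34°  [TA∥YX, corresponding at T]
2. ∠DAT = 76°  [linear pair at A on DX]
3. ∠ADT = 70°  [△DTA]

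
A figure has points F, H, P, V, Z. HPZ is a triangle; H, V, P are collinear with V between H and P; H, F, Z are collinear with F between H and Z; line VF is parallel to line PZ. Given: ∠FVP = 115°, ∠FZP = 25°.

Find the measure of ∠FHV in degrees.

1. ∠FVH = 65°  [linear pair at V on HP]
2. ∠HZP = 25°  [F on ray ZH]
3. ∠HPZ = 65°  [VF∥PZ, corresponding at V]
4. ∠PHZ = 90°  [△HPZ]
5. ∠FHV = 90°  [V on HP, F on HZ]

∠FHV = 90°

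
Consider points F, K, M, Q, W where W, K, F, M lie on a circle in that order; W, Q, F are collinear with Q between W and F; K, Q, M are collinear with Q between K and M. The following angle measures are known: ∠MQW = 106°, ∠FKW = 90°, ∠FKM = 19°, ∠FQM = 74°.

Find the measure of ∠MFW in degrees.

1. ∠FMW = 90°  [cyclic WKFM, opposite ∠K+∠M]
2. ∠FWM = 19°  [same arc FM]
3. ∠MFW = 71°  [△WFM]

∠MFW = 71°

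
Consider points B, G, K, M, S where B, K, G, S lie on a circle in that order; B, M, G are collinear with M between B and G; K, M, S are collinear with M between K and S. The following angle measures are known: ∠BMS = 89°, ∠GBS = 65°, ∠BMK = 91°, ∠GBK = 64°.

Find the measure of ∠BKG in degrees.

1. ∠GMK = 89°  [vertical angles at M]
2. ∠GKS = 65°  [same arc GS]
3. ∠BGK = 26°  [△KMG]
4. ∠BKG = 90°  [△BKG]

∠BKG = 90°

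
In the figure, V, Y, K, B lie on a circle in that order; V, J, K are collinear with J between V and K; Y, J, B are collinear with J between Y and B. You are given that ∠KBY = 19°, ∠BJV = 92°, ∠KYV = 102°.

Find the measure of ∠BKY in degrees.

1. ∠KVY = 19°  [same arc YK]
2. ∠KJY = 92°  [vertical angles at J]
3. ∠VKY = 59°  [△VYK]
4. ∠BYK = 29°  [△YJK]
5. ∠BKY = 132°  [△YKB]

∠BKY = 132°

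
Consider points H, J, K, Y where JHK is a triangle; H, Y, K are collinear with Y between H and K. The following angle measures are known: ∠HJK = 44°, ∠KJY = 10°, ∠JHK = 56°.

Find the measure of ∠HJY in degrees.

1. ∠HKJ = 80°  [△JHK]
2. ∠JHY = 56°  [Y on ray HK]
3. ∠JKY = 80°  [Y on ray KH]
4. ∠JYK = 90°  [△JYK]
5. ∠HYJ = 90°  [linear pair at Y on HK]
6. ∠HJY = 34°  [△JHY]

∠HJY = 34°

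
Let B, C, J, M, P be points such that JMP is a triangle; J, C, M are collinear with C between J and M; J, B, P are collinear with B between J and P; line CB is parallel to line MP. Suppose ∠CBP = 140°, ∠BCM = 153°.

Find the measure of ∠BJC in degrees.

∠BJC = 113°

1. ∠CBJ = 40°  [linear pair at B on JP]
2. ∠BCJ = 27°  [linear pair at C on JM]
3. ∠BJC = 113°  [△JCB]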